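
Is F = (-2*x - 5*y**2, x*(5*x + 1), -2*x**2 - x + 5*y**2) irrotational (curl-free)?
No, ∇×F = (10*y, 4*x + 1, 10*x + 10*y + 1)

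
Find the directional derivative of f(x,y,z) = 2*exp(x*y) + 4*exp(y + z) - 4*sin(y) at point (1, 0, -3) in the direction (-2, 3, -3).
-3*sqrt(22)/11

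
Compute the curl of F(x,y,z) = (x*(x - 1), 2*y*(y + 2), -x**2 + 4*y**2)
(8*y, 2*x, 0)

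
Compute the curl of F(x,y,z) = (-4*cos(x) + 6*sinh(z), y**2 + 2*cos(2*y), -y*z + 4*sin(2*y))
(-z + 8*cos(2*y), 6*cosh(z), 0)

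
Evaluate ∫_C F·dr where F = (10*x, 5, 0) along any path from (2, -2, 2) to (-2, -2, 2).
0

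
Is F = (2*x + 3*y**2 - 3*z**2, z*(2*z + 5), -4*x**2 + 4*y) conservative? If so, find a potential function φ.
No, ∇×F = (-4*z - 1, 8*x - 6*z, -6*y) ≠ 0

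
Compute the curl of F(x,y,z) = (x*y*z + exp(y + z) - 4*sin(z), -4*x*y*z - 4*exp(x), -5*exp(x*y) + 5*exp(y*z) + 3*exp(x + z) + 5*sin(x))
(4*x*y - 5*x*exp(x*y) + 5*z*exp(y*z), x*y + 5*y*exp(x*y) - 3*exp(x + z) + exp(y + z) - 5*cos(x) - 4*cos(z), -x*z - 4*y*z - 4*exp(x) - exp(y + z))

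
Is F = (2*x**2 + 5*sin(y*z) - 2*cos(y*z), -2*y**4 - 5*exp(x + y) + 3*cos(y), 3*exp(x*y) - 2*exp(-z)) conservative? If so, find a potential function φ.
No, ∇×F = (3*x*exp(x*y), y*(-3*exp(x*y) + 2*sin(y*z) + 5*cos(y*z)), -2*z*sin(y*z) - 5*z*cos(y*z) - 5*exp(x + y)) ≠ 0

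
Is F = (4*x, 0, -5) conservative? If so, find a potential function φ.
Yes, F is conservative. φ = 2*x**2 - 5*z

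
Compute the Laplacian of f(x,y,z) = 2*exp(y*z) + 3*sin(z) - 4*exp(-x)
2*y**2*exp(y*z) + 2*z**2*exp(y*z) - 3*sin(z) - 4*exp(-x)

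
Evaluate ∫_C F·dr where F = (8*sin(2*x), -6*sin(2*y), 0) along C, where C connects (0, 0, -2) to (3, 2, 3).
-4*cos(6) + 3*cos(4) + 1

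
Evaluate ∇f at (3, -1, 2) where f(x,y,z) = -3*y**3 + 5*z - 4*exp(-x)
(4*exp(-3), -9, 5)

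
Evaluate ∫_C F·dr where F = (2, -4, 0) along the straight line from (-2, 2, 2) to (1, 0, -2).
14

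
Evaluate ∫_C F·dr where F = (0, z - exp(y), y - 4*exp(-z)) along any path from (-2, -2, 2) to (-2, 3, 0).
-exp(3) - 3*exp(-2) + 8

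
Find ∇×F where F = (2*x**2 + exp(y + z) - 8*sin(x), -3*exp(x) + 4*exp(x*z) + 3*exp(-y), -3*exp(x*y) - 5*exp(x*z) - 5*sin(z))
(x*(-3*exp(x*y) - 4*exp(x*z)), 3*y*exp(x*y) + 5*z*exp(x*z) + exp(y + z), 4*z*exp(x*z) - 3*exp(x) - exp(y + z))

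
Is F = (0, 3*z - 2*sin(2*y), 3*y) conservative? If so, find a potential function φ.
Yes, F is conservative. φ = 3*y*z + cos(2*y)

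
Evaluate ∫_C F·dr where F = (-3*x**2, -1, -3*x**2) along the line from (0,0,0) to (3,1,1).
-37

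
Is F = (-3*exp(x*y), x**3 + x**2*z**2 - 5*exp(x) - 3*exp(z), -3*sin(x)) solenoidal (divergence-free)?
No, ∇·F = -3*y*exp(x*y)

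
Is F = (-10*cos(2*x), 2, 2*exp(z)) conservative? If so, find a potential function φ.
Yes, F is conservative. φ = 2*y + 2*exp(z) - 5*sin(2*x)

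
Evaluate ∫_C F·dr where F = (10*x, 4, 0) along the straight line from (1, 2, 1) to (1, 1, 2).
-4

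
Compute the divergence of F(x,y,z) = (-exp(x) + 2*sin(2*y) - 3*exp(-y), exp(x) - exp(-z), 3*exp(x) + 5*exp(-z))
-exp(x) - 5*exp(-z)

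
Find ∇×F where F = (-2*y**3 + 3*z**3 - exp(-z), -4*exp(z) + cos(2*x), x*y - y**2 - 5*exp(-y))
(x - 2*y + 4*exp(z) + 5*exp(-y), -y + 9*z**2 + exp(-z), 6*y**2 - 2*sin(2*x))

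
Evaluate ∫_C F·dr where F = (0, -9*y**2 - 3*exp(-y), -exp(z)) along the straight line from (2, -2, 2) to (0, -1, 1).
-21 - 2*exp(2) + 2*E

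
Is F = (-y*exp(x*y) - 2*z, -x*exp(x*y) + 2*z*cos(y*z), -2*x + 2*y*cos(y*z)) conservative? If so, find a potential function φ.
Yes, F is conservative. φ = -2*x*z - exp(x*y) + 2*sin(y*z)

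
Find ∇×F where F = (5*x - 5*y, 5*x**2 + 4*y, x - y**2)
(-2*y, -1, 10*x + 5)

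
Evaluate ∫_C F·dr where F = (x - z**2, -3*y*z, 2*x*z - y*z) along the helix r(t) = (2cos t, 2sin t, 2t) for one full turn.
4*pi*(7 - 8*pi)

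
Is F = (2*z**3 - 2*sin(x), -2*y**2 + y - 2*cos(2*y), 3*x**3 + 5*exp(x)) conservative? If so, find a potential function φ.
No, ∇×F = (0, -9*x**2 + 6*z**2 - 5*exp(x), 0) ≠ 0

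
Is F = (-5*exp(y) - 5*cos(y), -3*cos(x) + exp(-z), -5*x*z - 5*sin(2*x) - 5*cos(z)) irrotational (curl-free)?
No, ∇×F = (exp(-z), 5*z + 10*cos(2*x), 5*exp(y) + 3*sin(x) - 5*sin(y))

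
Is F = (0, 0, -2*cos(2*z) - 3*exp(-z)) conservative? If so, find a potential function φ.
Yes, F is conservative. φ = -sin(2*z) + 3*exp(-z)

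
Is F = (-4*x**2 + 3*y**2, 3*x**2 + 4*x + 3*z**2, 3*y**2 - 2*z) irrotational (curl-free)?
No, ∇×F = (6*y - 6*z, 0, 6*x - 6*y + 4)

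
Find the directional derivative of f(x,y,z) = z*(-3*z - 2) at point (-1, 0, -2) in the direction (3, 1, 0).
0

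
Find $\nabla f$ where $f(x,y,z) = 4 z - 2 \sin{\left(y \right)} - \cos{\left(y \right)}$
(0, sin(y) - 2*cos(y), 4)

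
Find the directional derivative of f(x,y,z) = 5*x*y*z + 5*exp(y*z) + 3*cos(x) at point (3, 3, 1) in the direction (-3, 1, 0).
sqrt(10)*(-30 + 9*sin(3) + 5*exp(3))/10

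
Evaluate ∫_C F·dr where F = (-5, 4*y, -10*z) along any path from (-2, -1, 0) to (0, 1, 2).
-30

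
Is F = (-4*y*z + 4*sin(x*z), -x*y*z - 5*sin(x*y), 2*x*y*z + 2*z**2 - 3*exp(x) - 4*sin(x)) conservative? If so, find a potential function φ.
No, ∇×F = (x*(y + 2*z), 4*x*cos(x*z) - 2*y*z - 4*y + 3*exp(x) + 4*cos(x), -y*z - 5*y*cos(x*y) + 4*z) ≠ 0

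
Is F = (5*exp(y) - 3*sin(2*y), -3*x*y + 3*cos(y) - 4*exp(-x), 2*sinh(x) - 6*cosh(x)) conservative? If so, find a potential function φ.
No, ∇×F = (0, 6*sinh(x) - 2*cosh(x), -3*y - 5*exp(y) + 6*cos(2*y) + 4*exp(-x)) ≠ 0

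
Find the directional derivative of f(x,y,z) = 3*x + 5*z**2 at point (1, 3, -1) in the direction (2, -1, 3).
-12*sqrt(14)/7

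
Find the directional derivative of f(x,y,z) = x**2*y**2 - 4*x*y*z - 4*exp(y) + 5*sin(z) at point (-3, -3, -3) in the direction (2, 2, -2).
-sqrt(3)*(5*exp(3)*cos(3) + 4 + 144*exp(3))*exp(-3)/3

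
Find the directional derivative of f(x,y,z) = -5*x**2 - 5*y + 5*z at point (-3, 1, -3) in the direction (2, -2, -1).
65/3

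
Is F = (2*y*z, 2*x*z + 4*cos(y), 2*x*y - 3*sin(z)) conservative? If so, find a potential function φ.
Yes, F is conservative. φ = 2*x*y*z + 4*sin(y) + 3*cos(z)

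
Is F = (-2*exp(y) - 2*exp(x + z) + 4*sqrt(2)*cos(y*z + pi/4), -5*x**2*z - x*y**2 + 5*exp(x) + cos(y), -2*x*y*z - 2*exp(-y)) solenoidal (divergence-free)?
No, ∇·F = -4*x*y - 2*exp(x + z) - sin(y)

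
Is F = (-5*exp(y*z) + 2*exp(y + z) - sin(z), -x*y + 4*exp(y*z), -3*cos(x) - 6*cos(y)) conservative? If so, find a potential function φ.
No, ∇×F = (-4*y*exp(y*z) + 6*sin(y), -5*y*exp(y*z) + 2*exp(y + z) - 3*sin(x) - cos(z), -y + 5*z*exp(y*z) - 2*exp(y + z)) ≠ 0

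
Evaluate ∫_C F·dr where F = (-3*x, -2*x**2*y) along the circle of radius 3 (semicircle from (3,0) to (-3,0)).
0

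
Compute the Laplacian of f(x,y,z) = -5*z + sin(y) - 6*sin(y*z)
6*y**2*sin(y*z) + 6*z**2*sin(y*z) - sin(y)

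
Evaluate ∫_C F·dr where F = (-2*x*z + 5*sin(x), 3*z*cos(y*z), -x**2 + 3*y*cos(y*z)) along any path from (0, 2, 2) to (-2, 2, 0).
-5*cos(2) - 3*sin(4) + 5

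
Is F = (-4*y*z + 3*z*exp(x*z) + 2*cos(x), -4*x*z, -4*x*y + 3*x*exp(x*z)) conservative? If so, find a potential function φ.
Yes, F is conservative. φ = -4*x*y*z + 3*exp(x*z) + 2*sin(x)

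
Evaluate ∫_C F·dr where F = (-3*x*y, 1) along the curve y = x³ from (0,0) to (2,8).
-56/5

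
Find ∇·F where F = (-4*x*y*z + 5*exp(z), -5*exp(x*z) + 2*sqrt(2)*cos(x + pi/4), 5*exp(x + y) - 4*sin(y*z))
-4*y*(z + cos(y*z))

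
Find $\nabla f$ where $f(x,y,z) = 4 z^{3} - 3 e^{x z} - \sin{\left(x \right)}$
(-3*z*exp(x*z) - cos(x), 0, -3*x*exp(x*z) + 12*z**2)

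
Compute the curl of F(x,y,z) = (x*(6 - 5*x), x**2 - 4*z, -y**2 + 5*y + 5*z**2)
(9 - 2*y, 0, 2*x)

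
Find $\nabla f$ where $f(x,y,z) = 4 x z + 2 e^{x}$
(4*z + 2*exp(x), 0, 4*x)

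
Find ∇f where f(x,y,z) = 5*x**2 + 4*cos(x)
(10*x - 4*sin(x), 0, 0)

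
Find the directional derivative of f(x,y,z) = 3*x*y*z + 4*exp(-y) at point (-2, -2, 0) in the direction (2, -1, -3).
2*sqrt(14)*(-9 + exp(2))/7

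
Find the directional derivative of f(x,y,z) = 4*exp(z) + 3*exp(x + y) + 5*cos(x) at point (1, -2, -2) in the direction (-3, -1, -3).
3*sqrt(19)*(-4 + E*(-4 + 5*E*sin(1)))*exp(-2)/19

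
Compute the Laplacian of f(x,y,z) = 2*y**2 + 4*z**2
12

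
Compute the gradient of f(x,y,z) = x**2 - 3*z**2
(2*x, 0, -6*z)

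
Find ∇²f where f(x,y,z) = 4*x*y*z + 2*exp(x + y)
4*exp(x + y)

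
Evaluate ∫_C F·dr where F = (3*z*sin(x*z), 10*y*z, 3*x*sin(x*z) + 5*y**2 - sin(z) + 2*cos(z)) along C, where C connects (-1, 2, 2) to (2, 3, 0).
-42 + 2*sqrt(2)*cos(pi/4 + 2)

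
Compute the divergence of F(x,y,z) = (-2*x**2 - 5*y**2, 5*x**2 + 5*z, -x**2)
-4*x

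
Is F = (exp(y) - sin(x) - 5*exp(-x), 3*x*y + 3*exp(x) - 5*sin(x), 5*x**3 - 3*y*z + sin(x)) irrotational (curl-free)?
No, ∇×F = (-3*z, -15*x**2 - cos(x), 3*y + 3*exp(x) - exp(y) - 5*cos(x))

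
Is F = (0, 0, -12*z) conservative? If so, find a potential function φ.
Yes, F is conservative. φ = -6*z**2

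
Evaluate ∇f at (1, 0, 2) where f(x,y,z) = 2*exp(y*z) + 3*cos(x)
(-3*sin(1), 4, 0)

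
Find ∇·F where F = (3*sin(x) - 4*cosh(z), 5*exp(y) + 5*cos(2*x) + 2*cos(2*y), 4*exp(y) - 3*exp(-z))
5*exp(y) - 4*sin(2*y) + 3*cos(x) + 3*exp(-z)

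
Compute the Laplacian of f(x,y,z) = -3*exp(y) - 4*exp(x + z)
-3*exp(y) - 8*exp(x + z)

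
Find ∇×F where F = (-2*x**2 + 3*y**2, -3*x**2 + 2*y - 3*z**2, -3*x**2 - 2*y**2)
(-4*y + 6*z, 6*x, -6*x - 6*y)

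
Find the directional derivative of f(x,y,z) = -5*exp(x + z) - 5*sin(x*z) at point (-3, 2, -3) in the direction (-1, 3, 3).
10*sqrt(19)*(3*exp(6)*cos(9) - 1)*exp(-6)/19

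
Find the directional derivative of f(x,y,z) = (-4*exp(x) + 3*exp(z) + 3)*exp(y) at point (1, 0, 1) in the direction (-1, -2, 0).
6*sqrt(5)*(-1 + E)/5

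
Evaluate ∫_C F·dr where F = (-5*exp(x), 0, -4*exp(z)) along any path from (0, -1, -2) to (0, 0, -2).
0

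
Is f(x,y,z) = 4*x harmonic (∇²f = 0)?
Yes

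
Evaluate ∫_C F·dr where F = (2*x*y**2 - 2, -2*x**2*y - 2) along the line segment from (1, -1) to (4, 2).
-36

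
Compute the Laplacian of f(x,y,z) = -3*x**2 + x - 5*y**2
-16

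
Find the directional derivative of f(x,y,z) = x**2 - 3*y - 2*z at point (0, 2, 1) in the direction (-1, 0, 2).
-4*sqrt(5)/5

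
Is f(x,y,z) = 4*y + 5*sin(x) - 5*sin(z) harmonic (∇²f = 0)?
No, ∇²f = -5*sin(x) + 5*sin(z)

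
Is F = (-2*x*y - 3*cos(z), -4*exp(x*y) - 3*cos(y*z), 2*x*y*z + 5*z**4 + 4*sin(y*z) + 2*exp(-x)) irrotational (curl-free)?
No, ∇×F = (2*x*z - 3*y*sin(y*z) + 4*z*cos(y*z), -2*y*z + 3*sin(z) + 2*exp(-x), 2*x - 4*y*exp(x*y))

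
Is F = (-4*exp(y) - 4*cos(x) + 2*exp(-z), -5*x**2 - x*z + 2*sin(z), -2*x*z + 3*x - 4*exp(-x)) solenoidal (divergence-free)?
No, ∇·F = -2*x + 4*sin(x)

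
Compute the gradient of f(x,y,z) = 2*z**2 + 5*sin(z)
(0, 0, 4*z + 5*cos(z))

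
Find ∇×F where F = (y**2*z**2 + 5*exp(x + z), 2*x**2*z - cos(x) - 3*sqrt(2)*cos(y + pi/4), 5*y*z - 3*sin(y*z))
(-2*x**2 - 3*z*cos(y*z) + 5*z, 2*y**2*z + 5*exp(x + z), 4*x*z - 2*y*z**2 + sin(x))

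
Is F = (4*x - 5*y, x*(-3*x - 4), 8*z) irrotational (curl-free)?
No, ∇×F = (0, 0, 1 - 6*x)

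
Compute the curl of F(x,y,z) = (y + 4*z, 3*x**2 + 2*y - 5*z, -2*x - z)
(5, 6, 6*x - 1)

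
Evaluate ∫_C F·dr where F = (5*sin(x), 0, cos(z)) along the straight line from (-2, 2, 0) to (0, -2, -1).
-5 + 5*cos(2) - sin(1)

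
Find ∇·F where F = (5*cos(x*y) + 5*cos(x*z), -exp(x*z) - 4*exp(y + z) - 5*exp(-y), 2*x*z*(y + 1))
((2*x*(y + 1) - 5*y*sin(x*y) - 5*z*sin(x*z) - 4*exp(y + z))*exp(y) + 5)*exp(-y)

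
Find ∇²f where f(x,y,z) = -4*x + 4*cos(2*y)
-16*cos(2*y)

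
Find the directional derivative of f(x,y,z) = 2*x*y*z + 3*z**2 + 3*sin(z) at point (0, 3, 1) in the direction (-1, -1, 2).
sqrt(6)*(cos(1) + 1)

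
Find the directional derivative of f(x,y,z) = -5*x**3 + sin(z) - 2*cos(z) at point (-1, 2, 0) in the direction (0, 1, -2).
-2*sqrt(5)/5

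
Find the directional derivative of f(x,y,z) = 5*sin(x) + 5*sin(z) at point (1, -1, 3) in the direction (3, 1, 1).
5*sqrt(11)*(cos(3) + 3*cos(1))/11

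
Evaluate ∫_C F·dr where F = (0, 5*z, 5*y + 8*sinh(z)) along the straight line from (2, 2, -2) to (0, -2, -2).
40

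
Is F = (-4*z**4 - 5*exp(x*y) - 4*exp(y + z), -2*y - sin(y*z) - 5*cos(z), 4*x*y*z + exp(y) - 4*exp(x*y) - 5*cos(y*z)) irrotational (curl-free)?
No, ∇×F = (4*x*z - 4*x*exp(x*y) + y*cos(y*z) + 5*z*sin(y*z) + exp(y) - 5*sin(z), -4*y*z + 4*y*exp(x*y) - 16*z**3 - 4*exp(y + z), 5*x*exp(x*y) + 4*exp(y + z))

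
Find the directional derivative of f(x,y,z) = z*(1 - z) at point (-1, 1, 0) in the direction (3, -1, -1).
-sqrt(11)/11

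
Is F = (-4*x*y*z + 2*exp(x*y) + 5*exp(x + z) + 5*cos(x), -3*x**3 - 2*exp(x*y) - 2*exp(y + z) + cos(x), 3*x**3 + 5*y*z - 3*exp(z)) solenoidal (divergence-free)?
No, ∇·F = -2*x*exp(x*y) - 4*y*z + 2*y*exp(x*y) + 5*y - 3*exp(z) + 5*exp(x + z) - 2*exp(y + z) - 5*sin(x)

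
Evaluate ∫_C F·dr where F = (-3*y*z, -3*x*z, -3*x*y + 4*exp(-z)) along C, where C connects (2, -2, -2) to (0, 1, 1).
-4*exp(-1) + 24 + 4*exp(2)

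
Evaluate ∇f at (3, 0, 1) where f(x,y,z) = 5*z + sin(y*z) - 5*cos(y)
(0, 1, 5)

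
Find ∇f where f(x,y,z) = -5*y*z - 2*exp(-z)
(0, -5*z, -5*y + 2*exp(-z))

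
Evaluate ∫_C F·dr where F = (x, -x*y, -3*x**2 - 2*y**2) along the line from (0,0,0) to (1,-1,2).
-19/6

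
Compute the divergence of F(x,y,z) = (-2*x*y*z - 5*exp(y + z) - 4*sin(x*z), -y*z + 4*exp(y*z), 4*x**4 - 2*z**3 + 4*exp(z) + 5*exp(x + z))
-2*y*z - 6*z**2 + 4*z*exp(y*z) - 4*z*cos(x*z) - z + 4*exp(z) + 5*exp(x + z)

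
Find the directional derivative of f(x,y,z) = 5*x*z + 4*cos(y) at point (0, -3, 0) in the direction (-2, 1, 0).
4*sqrt(5)*sin(3)/5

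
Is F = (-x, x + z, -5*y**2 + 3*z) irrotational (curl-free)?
No, ∇×F = (-10*y - 1, 0, 1)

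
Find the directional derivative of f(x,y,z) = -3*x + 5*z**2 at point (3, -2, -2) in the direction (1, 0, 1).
-23*sqrt(2)/2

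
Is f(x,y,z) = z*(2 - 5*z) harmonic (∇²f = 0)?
No, ∇²f = -10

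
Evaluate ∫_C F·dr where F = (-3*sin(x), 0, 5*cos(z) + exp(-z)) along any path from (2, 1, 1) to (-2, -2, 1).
0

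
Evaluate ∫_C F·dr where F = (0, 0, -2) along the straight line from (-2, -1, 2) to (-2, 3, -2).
8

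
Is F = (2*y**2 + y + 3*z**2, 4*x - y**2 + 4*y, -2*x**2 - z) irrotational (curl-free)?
No, ∇×F = (0, 4*x + 6*z, 3 - 4*y)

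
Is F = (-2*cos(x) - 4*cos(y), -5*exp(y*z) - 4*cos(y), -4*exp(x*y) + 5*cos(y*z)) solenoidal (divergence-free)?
No, ∇·F = -5*y*sin(y*z) - 5*z*exp(y*z) + 2*sin(x) + 4*sin(y)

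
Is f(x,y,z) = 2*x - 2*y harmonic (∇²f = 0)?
Yes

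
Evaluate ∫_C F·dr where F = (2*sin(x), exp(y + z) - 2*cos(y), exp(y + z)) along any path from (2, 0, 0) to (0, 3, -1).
-3 + 2*cos(2) - 2*sin(3) + exp(2)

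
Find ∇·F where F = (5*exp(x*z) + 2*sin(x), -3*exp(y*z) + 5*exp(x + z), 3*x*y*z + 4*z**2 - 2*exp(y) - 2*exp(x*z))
3*x*y - 2*x*exp(x*z) + 5*z*exp(x*z) - 3*z*exp(y*z) + 8*z + 2*cos(x)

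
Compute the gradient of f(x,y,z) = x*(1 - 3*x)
(1 - 6*x, 0, 0)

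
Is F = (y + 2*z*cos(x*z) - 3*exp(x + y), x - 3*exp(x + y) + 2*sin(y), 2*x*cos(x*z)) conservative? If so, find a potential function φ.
Yes, F is conservative. φ = x*y - 3*exp(x + y) + 2*sin(x*z) - 2*cos(y)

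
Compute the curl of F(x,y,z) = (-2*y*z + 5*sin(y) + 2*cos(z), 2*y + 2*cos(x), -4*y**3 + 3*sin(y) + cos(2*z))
(-12*y**2 + 3*cos(y), -2*y - 2*sin(z), 2*z - 2*sin(x) - 5*cos(y))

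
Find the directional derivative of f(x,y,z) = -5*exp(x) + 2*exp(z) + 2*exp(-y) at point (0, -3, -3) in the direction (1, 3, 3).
sqrt(19)*(-6*exp(6) - 5*exp(3) + 6)*exp(-3)/19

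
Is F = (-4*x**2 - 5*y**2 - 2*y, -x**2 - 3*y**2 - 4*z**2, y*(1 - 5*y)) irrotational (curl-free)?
No, ∇×F = (-10*y + 8*z + 1, 0, -2*x + 10*y + 2)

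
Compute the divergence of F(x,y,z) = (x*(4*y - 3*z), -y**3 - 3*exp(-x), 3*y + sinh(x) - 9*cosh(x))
-3*y**2 + 4*y - 3*z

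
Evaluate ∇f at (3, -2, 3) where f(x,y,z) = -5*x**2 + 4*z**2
(-30, 0, 24)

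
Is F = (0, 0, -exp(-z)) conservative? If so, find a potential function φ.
Yes, F is conservative. φ = exp(-z)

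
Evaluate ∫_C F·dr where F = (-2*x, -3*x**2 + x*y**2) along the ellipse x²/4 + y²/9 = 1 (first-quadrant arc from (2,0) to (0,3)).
-20 + 27*pi/8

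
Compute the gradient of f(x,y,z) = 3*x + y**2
(3, 2*y, 0)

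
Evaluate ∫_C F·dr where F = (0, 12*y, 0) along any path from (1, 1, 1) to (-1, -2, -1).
18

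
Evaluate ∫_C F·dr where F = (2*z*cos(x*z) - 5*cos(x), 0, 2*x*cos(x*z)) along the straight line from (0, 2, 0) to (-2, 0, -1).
7*sin(2)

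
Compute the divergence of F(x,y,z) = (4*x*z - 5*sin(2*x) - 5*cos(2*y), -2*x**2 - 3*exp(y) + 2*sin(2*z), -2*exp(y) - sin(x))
4*z - 3*exp(y) - 10*cos(2*x)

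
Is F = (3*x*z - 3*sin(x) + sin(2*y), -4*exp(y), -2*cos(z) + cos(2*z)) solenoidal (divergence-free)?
No, ∇·F = 3*z - 4*exp(y) + 2*sin(z) - 2*sin(2*z) - 3*cos(x)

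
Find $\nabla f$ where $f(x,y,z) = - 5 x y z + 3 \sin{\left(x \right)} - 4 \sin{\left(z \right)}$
(-5*y*z + 3*cos(x), -5*x*z, -5*x*y - 4*cos(z))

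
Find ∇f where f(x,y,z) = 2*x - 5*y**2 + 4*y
(2, 4 - 10*y, 0)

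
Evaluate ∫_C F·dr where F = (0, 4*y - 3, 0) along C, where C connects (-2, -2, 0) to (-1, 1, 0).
-15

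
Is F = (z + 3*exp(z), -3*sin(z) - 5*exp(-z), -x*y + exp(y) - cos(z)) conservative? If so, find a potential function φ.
No, ∇×F = (-x + exp(y) + 3*cos(z) - 5*exp(-z), y + 3*exp(z) + 1, 0) ≠ 0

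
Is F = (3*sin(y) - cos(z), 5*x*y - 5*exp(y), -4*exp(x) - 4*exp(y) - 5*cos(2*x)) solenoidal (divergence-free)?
No, ∇·F = 5*x - 5*exp(y)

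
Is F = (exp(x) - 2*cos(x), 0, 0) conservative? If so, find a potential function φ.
Yes, F is conservative. φ = exp(x) - 2*sin(x)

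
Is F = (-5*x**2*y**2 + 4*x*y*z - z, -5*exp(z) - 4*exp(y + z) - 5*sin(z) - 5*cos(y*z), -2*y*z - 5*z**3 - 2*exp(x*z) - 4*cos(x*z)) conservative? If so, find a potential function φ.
No, ∇×F = (-5*y*sin(y*z) - 2*z + 5*exp(z) + 4*exp(y + z) + 5*cos(z), 4*x*y + 2*z*exp(x*z) - 4*z*sin(x*z) - 1, 2*x*(5*x*y - 2*z)) ≠ 0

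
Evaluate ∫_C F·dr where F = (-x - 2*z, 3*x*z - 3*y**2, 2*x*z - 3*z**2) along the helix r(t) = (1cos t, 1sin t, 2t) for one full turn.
2*pi*(-32*pi**2 - 4 + 3*pi)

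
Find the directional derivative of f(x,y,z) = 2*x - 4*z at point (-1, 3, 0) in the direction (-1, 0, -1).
sqrt(2)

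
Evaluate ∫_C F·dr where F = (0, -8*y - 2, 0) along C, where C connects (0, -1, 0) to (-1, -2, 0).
-10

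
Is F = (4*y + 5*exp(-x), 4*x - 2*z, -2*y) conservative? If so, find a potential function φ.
Yes, F is conservative. φ = 4*x*y - 2*y*z - 5*exp(-x)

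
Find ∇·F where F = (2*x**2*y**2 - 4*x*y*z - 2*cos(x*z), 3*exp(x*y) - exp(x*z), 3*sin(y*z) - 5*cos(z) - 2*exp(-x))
4*x*y**2 + 3*x*exp(x*y) - 4*y*z + 3*y*cos(y*z) + 2*z*sin(x*z) + 5*sin(z)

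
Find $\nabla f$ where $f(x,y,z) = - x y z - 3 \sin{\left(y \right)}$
(-y*z, -x*z - 3*cos(y), -x*y)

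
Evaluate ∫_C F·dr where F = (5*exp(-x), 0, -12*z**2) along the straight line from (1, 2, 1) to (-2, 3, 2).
-5*exp(2) - 28 + 5*exp(-1)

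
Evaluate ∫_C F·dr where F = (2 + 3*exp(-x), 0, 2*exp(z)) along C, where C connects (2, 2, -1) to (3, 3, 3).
-2*exp(-1) - 3*exp(-3) + 3*exp(-2) + 2 + 2*exp(3)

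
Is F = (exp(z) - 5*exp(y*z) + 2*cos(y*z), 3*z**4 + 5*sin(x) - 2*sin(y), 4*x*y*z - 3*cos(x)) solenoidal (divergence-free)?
No, ∇·F = 4*x*y - 2*cos(y)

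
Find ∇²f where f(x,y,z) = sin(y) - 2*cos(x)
-sin(y) + 2*cos(x)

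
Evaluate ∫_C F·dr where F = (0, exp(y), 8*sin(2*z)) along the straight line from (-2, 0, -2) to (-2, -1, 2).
-1 + exp(-1)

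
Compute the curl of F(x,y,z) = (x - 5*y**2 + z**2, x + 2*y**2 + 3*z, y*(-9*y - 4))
(-18*y - 7, 2*z, 10*y + 1)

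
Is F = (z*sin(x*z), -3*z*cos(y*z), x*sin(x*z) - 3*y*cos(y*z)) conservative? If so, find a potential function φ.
Yes, F is conservative. φ = -3*sin(y*z) - cos(x*z)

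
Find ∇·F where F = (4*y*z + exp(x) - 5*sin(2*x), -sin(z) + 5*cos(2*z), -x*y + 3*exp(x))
exp(x) - 10*cos(2*x)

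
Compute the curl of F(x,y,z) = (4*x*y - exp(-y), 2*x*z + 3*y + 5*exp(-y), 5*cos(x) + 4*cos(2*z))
(-2*x, 5*sin(x), -4*x + 2*z - exp(-y))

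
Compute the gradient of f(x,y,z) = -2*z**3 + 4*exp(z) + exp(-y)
(0, -exp(-y), -6*z**2 + 4*exp(z))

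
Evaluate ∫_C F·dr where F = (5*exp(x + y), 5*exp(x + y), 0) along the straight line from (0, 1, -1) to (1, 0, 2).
0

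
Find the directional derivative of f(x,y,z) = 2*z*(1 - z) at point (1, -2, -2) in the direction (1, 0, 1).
5*sqrt(2)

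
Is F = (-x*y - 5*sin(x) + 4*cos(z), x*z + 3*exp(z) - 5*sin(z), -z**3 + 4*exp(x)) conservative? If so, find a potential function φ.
No, ∇×F = (-x - 3*exp(z) + 5*cos(z), -4*exp(x) - 4*sin(z), x + z) ≠ 0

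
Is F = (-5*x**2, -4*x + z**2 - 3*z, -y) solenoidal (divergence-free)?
No, ∇·F = -10*x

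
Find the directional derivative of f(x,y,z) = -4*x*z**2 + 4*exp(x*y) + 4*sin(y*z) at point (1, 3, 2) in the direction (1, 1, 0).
4*sqrt(2)*(-2 + cos(6) + 2*exp(3))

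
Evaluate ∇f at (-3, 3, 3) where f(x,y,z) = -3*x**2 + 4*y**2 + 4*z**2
(18, 24, 24)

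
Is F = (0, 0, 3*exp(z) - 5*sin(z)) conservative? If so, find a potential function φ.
Yes, F is conservative. φ = 3*exp(z) + 5*cos(z)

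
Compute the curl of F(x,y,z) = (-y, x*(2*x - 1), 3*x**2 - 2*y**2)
(-4*y, -6*x, 4*x)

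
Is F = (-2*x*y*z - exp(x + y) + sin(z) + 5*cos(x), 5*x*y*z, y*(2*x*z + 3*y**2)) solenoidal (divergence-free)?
No, ∇·F = 2*x*y + 5*x*z - 2*y*z - exp(x + y) - 5*sin(x)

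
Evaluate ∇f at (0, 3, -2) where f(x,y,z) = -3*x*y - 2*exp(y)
(-9, -2*exp(3), 0)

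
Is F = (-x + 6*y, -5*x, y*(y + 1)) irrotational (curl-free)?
No, ∇×F = (2*y + 1, 0, -11)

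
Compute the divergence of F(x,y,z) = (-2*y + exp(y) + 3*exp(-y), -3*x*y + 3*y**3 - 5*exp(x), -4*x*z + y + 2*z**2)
-7*x + 9*y**2 + 4*z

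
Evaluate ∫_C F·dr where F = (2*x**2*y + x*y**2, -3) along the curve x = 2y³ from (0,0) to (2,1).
33/10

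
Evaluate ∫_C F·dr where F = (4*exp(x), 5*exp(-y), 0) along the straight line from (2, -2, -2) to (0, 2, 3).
-5*exp(-2) + 4 + exp(2)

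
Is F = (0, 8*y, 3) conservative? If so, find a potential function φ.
Yes, F is conservative. φ = 4*y**2 + 3*z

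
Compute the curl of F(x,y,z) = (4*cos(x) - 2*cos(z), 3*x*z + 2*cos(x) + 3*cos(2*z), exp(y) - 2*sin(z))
(-3*x + exp(y) + 6*sin(2*z), 2*sin(z), 3*z - 2*sin(x))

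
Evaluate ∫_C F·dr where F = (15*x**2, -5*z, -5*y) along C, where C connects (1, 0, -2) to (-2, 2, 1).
-55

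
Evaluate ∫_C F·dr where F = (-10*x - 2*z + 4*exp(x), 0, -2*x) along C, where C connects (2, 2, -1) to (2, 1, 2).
-12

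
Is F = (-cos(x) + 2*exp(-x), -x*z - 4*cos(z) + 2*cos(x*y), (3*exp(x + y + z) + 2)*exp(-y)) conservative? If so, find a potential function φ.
No, ∇×F = (x - 4*sin(z) - 2*exp(-y), -3*exp(x + z), -2*y*sin(x*y) - z) ≠ 0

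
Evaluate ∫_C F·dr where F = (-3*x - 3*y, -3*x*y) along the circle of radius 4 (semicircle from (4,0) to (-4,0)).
-128 + 24*pi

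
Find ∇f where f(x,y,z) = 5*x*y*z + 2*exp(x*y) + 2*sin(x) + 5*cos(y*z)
(5*y*z + 2*y*exp(x*y) + 2*cos(x), 5*x*z + 2*x*exp(x*y) - 5*z*sin(y*z), 5*y*(x - sin(y*z)))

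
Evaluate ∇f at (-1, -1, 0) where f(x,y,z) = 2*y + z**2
(0, 2, 0)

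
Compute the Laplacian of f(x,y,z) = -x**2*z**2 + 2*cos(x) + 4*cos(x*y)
-4*x**2*cos(x*y) - 2*x**2 - 4*y**2*cos(x*y) - 2*z**2 - 2*cos(x)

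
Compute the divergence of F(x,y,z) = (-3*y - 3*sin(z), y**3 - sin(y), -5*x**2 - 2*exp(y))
3*y**2 - cos(y)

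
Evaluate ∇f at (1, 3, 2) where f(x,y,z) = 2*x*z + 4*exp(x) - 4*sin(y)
(4 + 4*E, -4*cos(3), 2)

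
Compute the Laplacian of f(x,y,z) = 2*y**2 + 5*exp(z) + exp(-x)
5*exp(z) + 4 + exp(-x)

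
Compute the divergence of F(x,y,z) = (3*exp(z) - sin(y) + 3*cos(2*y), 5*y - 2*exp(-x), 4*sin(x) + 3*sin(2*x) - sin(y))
5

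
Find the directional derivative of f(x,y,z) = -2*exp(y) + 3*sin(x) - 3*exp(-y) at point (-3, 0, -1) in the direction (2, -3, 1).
3*sqrt(14)*(2*cos(3) - 1)/14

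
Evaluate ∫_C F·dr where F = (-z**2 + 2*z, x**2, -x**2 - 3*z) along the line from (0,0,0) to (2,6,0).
8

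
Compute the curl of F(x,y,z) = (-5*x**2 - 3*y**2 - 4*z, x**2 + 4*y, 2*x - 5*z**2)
(0, -6, 2*x + 6*y)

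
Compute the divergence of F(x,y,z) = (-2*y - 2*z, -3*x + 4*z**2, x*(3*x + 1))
0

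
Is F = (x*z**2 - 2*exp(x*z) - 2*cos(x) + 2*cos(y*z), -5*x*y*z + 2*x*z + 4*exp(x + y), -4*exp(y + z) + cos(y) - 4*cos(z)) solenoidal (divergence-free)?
No, ∇·F = -5*x*z + z**2 - 2*z*exp(x*z) + 4*exp(x + y) - 4*exp(y + z) + 2*sin(x) + 4*sin(z)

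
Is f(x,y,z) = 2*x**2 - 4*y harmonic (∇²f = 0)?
No, ∇²f = 4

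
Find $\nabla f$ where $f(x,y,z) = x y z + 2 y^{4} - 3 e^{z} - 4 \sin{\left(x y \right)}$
(y*(z - 4*cos(x*y)), x*z - 4*x*cos(x*y) + 8*y**3, x*y - 3*exp(z))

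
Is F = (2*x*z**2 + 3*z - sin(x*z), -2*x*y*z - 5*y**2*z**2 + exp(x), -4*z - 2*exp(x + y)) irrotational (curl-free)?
No, ∇×F = (2*x*y + 10*y**2*z - 2*exp(x + y), 4*x*z - x*cos(x*z) + 2*exp(x + y) + 3, -2*y*z + exp(x))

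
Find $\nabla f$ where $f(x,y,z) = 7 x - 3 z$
(7, 0, -3)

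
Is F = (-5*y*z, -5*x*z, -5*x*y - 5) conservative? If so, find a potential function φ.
Yes, F is conservative. φ = 5*z*(-x*y - 1)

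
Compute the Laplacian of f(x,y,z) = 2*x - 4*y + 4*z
0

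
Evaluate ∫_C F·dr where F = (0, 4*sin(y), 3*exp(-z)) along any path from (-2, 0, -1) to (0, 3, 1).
-4*cos(3) + 4 + 6*sinh(1)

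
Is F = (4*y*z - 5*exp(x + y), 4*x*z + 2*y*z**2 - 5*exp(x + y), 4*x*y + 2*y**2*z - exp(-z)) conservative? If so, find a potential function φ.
Yes, F is conservative. φ = 4*x*y*z + y**2*z**2 - 5*exp(x + y) + exp(-z)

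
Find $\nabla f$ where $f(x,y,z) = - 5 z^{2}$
(0, 0, -10*z)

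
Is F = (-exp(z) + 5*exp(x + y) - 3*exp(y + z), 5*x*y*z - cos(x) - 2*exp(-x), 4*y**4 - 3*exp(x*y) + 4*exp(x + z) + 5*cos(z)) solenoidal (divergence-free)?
No, ∇·F = 5*x*z + 5*exp(x + y) + 4*exp(x + z) - 5*sin(z)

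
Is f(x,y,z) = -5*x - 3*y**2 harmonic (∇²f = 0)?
No, ∇²f = -6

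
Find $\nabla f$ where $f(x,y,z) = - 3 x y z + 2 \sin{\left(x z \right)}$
(z*(-3*y + 2*cos(x*z)), -3*x*z, x*(-3*y + 2*cos(x*z)))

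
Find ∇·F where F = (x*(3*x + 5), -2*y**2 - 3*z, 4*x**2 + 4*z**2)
6*x - 4*y + 8*z + 5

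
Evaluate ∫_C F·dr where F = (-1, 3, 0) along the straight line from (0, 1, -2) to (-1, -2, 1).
-8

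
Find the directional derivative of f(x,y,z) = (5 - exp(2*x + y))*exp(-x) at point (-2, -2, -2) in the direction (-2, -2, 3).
2*sqrt(17)*(2 + 5*exp(6))*exp(-4)/17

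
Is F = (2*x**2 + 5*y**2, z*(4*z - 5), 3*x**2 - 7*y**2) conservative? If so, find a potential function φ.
No, ∇×F = (-14*y - 8*z + 5, -6*x, -10*y) ≠ 0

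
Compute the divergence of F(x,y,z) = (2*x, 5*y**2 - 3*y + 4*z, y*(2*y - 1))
10*y - 1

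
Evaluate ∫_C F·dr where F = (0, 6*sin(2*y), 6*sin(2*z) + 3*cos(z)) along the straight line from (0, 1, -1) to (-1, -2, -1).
3*cos(2) - 3*cos(4)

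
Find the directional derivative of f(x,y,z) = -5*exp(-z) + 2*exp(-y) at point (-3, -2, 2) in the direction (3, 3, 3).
sqrt(3)*(5 - 2*exp(4))*exp(-2)/3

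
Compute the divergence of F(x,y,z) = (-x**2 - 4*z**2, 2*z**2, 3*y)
-2*x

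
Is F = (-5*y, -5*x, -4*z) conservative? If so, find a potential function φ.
Yes, F is conservative. φ = -5*x*y - 2*z**2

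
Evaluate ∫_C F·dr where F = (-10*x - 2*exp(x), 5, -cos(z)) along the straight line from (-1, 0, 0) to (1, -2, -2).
-10 - 4*sinh(1) + sin(2)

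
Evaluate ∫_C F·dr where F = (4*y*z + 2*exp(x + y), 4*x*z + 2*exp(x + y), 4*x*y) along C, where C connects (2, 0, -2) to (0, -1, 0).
2*(1 - exp(3))*exp(-1)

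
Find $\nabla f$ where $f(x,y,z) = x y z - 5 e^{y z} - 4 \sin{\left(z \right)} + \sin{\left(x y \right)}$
(y*(z + cos(x*y)), x*z + x*cos(x*y) - 5*z*exp(y*z), x*y - 5*y*exp(y*z) - 4*cos(z))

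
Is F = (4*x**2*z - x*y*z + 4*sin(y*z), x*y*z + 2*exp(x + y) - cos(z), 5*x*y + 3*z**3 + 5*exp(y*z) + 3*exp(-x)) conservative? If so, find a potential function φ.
No, ∇×F = (-x*y + 5*x + 5*z*exp(y*z) - sin(z), 4*x**2 - x*y + 4*y*cos(y*z) - 5*y + 3*exp(-x), x*z + y*z - 4*z*cos(y*z) + 2*exp(x + y)) ≠ 0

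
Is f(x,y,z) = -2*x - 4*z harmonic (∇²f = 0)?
Yes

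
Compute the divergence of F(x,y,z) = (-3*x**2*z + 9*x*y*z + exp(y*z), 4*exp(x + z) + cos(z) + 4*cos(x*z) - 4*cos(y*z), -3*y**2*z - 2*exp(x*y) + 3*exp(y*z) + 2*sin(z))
-6*x*z - 3*y**2 + 9*y*z + 3*y*exp(y*z) + 4*z*sin(y*z) + 2*cos(z)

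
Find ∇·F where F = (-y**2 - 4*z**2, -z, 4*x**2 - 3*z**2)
-6*z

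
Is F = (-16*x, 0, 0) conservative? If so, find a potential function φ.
Yes, F is conservative. φ = -8*x**2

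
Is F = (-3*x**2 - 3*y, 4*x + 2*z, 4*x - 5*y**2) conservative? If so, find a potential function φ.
No, ∇×F = (-10*y - 2, -4, 7) ≠ 0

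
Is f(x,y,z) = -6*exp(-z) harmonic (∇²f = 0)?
No, ∇²f = -6*exp(-z)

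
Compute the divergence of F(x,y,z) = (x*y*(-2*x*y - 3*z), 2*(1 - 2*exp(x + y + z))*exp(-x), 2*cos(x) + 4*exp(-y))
-4*x*y**2 - 3*y*z - 4*exp(y + z)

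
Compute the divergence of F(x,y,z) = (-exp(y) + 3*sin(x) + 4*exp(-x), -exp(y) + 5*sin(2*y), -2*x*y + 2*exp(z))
-exp(y) + 2*exp(z) + 3*cos(x) + 10*cos(2*y) - 4*exp(-x)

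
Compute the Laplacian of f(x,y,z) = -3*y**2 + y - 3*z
-6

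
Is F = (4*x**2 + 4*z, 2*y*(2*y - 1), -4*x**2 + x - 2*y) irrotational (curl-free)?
No, ∇×F = (-2, 8*x + 3, 0)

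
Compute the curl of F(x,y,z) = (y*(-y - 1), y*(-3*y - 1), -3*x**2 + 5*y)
(5, 6*x, 2*y + 1)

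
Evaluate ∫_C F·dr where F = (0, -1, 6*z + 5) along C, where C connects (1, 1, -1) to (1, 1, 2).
24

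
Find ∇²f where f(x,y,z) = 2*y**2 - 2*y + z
4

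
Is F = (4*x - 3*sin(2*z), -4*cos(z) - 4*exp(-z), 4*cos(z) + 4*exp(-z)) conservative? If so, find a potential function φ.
No, ∇×F = (-4*sin(z) - 4*exp(-z), -6*cos(2*z), 0) ≠ 0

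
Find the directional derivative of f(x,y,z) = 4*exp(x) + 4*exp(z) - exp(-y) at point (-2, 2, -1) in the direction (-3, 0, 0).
-4*exp(-2)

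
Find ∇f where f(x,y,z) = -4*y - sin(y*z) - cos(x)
(sin(x), -z*cos(y*z) - 4, -y*cos(y*z))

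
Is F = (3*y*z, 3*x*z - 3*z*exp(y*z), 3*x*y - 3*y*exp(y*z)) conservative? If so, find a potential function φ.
Yes, F is conservative. φ = 3*x*y*z - 3*exp(y*z)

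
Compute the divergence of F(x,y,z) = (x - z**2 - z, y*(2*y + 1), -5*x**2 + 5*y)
4*y + 2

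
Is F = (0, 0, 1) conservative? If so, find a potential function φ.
Yes, F is conservative. φ = z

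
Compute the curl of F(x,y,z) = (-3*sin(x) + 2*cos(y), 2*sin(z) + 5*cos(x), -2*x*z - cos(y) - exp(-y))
(sin(y) - 2*cos(z) + exp(-y), 2*z, -5*sin(x) + 2*sin(y))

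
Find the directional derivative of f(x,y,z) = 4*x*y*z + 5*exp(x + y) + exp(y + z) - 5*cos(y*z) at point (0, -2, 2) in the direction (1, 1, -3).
2*sqrt(11)*(-9*exp(2) + 5 - 20*exp(2)*sin(4))*exp(-2)/11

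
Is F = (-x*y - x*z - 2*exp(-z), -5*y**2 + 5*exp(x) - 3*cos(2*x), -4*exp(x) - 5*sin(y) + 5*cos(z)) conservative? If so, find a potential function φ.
No, ∇×F = (-5*cos(y), -x + 4*exp(x) + 2*exp(-z), x + 5*exp(x) + 6*sin(2*x)) ≠ 0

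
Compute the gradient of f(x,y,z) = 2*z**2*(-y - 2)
(0, -2*z**2, -4*z*(y + 2))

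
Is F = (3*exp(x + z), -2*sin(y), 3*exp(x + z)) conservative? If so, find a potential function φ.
Yes, F is conservative. φ = 3*exp(x + z) + 2*cos(y)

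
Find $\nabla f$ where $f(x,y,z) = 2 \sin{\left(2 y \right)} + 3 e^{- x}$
(-3*exp(-x), 4*cos(2*y), 0)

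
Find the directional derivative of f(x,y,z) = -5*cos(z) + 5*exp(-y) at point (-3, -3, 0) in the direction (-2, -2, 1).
10*exp(3)/3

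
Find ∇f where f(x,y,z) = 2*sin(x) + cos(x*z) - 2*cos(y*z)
(-z*sin(x*z) + 2*cos(x), 2*z*sin(y*z), -x*sin(x*z) + 2*y*sin(y*z))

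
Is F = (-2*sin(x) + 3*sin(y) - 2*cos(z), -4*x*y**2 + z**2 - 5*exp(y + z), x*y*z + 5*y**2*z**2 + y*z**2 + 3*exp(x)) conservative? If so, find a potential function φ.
No, ∇×F = (x*z + 10*y*z**2 + z**2 - 2*z + 5*exp(y + z), -y*z - 3*exp(x) + 2*sin(z), -4*y**2 - 3*cos(y)) ≠ 0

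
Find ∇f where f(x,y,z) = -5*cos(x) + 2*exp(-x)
(5*sin(x) - 2*exp(-x), 0, 0)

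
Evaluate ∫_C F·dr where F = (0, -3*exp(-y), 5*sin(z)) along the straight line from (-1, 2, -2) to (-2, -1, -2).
-(3 - 3*exp(3))*exp(-2)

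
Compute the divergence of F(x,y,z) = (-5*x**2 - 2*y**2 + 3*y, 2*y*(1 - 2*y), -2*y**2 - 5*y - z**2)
-10*x - 8*y - 2*z + 2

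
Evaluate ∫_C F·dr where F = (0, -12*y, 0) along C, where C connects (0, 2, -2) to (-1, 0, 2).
24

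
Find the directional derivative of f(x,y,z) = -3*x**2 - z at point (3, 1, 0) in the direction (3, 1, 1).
-5*sqrt(11)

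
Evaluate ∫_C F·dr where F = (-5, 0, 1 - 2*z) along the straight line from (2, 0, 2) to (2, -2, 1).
2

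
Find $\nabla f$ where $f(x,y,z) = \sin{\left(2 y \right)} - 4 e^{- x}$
(4*exp(-x), 2*cos(2*y), 0)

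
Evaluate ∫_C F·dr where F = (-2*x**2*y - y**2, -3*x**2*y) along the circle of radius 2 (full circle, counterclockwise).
8*pi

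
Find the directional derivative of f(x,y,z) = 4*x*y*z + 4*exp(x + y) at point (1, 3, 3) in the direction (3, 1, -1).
4*sqrt(11)*(27 + 4*exp(4))/11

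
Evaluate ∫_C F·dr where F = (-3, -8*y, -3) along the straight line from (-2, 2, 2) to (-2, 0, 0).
22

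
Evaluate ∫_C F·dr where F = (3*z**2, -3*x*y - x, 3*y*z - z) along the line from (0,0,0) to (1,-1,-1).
-1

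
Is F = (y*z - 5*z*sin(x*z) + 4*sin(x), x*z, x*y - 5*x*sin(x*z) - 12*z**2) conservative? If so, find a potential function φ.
Yes, F is conservative. φ = x*y*z - 4*z**3 - 4*cos(x) + 5*cos(x*z)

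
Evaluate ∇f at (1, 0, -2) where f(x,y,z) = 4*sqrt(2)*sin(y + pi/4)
(0, 4, 0)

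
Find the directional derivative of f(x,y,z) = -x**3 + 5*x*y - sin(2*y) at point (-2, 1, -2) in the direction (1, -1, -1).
sqrt(3)*(2*cos(2) + 3)/3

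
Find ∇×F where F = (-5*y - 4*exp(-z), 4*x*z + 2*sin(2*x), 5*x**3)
(-4*x, -15*x**2 + 4*exp(-z), 4*z + 4*cos(2*x) + 5)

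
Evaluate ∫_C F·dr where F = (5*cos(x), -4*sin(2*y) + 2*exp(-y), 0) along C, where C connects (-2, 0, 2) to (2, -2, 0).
-2*exp(2) + 2*cos(4) + 10*sin(2)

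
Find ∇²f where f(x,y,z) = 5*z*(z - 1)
10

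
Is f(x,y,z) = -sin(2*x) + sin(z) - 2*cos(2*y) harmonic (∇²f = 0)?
No, ∇²f = 4*sin(2*x) - sin(z) + 8*cos(2*y)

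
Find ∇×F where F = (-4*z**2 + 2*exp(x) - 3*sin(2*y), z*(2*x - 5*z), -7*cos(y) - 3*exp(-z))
(-2*x + 10*z + 7*sin(y), -8*z, 2*z + 6*cos(2*y))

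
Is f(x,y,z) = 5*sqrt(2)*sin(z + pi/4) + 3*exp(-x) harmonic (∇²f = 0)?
No, ∇²f = -5*sqrt(2)*sin(z + pi/4) + 3*exp(-x)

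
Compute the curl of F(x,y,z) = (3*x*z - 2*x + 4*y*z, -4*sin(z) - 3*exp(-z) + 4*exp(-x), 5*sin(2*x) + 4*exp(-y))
(4*cos(z) - 3*exp(-z) - 4*exp(-y), 3*x + 4*y - 10*cos(2*x), -4*z - 4*exp(-x))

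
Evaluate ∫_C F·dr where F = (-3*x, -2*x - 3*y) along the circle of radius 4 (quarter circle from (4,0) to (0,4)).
-8*pi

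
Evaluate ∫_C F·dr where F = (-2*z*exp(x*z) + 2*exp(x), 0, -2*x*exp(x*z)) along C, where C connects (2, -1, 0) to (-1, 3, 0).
2*(1 - exp(3))*exp(-1)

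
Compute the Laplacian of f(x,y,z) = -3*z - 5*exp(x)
-5*exp(x)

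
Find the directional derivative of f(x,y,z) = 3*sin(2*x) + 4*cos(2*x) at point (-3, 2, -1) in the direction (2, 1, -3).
2*sqrt(14)*(4*sin(6) + 3*cos(6))/7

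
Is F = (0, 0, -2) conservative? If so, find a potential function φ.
Yes, F is conservative. φ = -2*z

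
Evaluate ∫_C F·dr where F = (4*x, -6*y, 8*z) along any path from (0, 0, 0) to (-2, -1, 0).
5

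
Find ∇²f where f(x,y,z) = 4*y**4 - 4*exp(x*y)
-4*x**2*exp(x*y) - 4*y**2*exp(x*y) + 48*y**2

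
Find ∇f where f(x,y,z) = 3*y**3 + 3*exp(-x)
(-3*exp(-x), 9*y**2, 0)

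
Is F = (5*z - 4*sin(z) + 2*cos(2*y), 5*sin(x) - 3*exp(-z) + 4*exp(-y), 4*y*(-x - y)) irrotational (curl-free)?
No, ∇×F = (-4*x - 8*y - 3*exp(-z), 4*y - 4*cos(z) + 5, 4*sin(2*y) + 5*cos(x))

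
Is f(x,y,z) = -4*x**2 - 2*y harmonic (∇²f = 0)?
No, ∇²f = -8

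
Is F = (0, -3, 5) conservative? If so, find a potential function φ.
Yes, F is conservative. φ = -3*y + 5*z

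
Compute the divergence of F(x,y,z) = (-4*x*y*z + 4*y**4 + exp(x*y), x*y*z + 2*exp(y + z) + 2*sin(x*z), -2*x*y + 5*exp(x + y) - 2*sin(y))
x*z - 4*y*z + y*exp(x*y) + 2*exp(y + z)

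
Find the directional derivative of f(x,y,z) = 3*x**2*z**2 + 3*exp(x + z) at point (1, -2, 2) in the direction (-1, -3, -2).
3*sqrt(14)*(-3*exp(3) - 16)/14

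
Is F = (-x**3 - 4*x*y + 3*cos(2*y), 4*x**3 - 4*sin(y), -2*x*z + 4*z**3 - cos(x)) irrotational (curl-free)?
No, ∇×F = (0, 2*z - sin(x), 12*x**2 + 4*x + 6*sin(2*y))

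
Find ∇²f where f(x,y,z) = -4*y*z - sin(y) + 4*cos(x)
sin(y) - 4*cos(x)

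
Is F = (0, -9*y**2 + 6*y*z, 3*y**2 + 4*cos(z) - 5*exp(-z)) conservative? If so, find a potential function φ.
Yes, F is conservative. φ = -3*y**3 + 3*y**2*z + 4*sin(z) + 5*exp(-z)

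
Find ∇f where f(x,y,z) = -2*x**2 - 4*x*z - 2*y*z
(-4*x - 4*z, -2*z, -4*x - 2*y)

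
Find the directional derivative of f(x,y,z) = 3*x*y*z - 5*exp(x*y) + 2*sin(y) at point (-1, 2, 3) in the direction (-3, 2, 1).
sqrt(14)*(-39*exp(2) + 2*exp(2)*cos(2) + 20)*exp(-2)/7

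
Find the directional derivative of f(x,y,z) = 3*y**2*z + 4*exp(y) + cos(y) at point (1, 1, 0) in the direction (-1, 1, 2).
sqrt(6)*(-sin(1) + 6 + 4*E)/6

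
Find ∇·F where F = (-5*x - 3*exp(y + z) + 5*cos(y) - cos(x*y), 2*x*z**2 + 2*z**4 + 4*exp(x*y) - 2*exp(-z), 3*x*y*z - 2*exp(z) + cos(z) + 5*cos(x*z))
3*x*y + 4*x*exp(x*y) - 5*x*sin(x*z) + y*sin(x*y) - 2*exp(z) - sin(z) - 5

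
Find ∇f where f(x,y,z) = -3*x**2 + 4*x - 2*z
(4 - 6*x, 0, -2)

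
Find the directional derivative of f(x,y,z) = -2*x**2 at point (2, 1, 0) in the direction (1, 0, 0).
-8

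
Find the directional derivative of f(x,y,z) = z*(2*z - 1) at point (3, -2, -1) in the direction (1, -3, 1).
-5*sqrt(11)/11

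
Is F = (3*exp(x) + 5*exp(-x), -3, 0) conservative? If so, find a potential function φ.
Yes, F is conservative. φ = -3*y + 3*exp(x) - 5*exp(-x)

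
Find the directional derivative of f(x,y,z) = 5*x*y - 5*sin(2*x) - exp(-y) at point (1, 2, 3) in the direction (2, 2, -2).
sqrt(3)*(1 - 10*exp(2)*cos(2) + 15*exp(2))*exp(-2)/3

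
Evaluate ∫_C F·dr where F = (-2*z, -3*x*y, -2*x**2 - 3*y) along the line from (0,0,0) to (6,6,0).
-216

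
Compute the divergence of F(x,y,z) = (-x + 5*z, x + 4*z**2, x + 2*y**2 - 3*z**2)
-6*z - 1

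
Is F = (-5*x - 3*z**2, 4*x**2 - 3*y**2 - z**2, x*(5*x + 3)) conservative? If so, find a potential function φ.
No, ∇×F = (2*z, -10*x - 6*z - 3, 8*x) ≠ 0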